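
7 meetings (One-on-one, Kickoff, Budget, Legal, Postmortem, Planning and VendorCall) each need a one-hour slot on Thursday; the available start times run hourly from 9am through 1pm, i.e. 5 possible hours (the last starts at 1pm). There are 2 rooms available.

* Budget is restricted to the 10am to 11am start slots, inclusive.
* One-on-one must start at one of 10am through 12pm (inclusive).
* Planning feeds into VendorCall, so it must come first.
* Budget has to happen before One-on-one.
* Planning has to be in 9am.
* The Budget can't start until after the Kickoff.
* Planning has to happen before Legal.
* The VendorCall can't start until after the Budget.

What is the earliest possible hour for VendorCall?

Precedence pushes VendorCall to at least 11am.
VendorCall at 11am is achievable: Kickoff -> 9am; Postmortem -> 12pm; Planning -> 9am; One-on-one -> 11am; VendorCall -> 11am; Budget -> 10am; Legal -> 10am.

11am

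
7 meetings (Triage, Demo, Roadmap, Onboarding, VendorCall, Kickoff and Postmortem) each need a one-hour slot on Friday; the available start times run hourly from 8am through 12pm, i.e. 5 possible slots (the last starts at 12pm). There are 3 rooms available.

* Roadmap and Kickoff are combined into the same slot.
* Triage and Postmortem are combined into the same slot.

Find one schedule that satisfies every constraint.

VendorCall -> 10am, Triage -> 8am, Demo -> 8am, Onboarding -> 9am, Kickoff -> 9am, Roadmap -> 9am, Postmortem -> 8am

Checking: Triage = Postmortem = 8am; Roadmap = Kickoff = 9am; max 3 per slot (cap 3).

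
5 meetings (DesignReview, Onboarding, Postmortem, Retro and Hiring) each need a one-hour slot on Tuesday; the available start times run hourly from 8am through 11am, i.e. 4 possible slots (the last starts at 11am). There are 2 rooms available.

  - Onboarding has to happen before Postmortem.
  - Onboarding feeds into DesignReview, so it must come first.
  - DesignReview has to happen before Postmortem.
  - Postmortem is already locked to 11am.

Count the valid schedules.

Splitting on DesignReview: it can be 9am (13), 10am (26). Listing each branch's schedules as (Onboarding, Postmortem, Retro, Hiring):
DesignReview=9am: (8am,11am,8am,9am) (8am,11am,8am,10am) (8am,11am,8am,11am) (8am,11am,9am,8am) (8am,11am,9am,10am) (8am,11am,9am,11am) (8am,11am,10am,8am) (8am,11am,10am,9am) (8am,11am,10am,10am) (8am,11am,10am,11am) (8am,11am,11am,8am) (8am,11am,11am,9am) (8am,11am,11am,10am) — 13.
DesignReview=10am: (8am,11am,8am,9am) (8am,11am,8am,10am) (8am,11am,8am,11am) (8am,11am,9am,8am) (8am,11am,9am,9am) (8am,11am,9am,10am) (8am,11am,9am,11am) (8am,11am,10am,8am) (8am,11am,10am,9am) (8am,11am,10am,11am) (8am,11am,11am,8am) (8am,11am,11am,9am) (8am,11am,11am,10am) (9am,11am,8am,8am) (9am,11am,8am,9am) (9am,11am,8am,10am) (9am,11am,8am,11am) (9am,11am,9am,8am) (9am,11am,9am,10am) (9am,11am,9am,11am) (9am,11am,10am,8am) (9am,11am,10am,9am) (9am,11am,10am,11am) (9am,11am,11am,8am) (9am,11am,11am,9am) (9am,11am,11am,10am) — 26.
Summing: 13 + 26 = 39.

39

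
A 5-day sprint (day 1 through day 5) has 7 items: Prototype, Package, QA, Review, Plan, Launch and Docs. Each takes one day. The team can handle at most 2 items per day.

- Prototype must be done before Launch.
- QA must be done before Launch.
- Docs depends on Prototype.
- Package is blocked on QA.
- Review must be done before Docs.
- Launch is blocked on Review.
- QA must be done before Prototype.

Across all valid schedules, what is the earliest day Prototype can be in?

day 2

Precedence pushes Prototype to at least day 2; downstream work caps Prototype at day 4.
Prototype at day 2 is achievable: Prototype in day 2, Package in day 2, Docs in day 3, QA in day 1, Launch in day 3, Plan in day 4, Review in day 1.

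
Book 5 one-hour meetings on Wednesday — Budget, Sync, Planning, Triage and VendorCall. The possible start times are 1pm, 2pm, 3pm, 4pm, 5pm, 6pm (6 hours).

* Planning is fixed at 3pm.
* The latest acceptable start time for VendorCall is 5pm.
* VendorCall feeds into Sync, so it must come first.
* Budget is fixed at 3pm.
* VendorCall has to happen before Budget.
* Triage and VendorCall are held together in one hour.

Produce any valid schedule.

Planning -> 3pm; Budget -> 3pm; Sync -> 2pm; VendorCall -> 1pm; Triage -> 1pm

Checking: VendorCall(1pm) before Budget(3pm); VendorCall(1pm) before Sync(2pm); Triage = VendorCall = 1pm; Budget=3pm in [3pm,3pm]; Planning=3pm in [3pm,3pm]; VendorCall=1pm in [1pm,5pm].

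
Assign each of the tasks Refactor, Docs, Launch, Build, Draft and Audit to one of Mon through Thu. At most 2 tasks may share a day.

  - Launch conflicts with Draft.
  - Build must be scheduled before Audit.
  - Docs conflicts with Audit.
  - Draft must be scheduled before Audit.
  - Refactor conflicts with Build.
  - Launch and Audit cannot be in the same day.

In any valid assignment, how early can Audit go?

Tue

Precedence pushes Audit to at least Tue.
Audit at Tue is achievable: Refactor in Tue, Draft in Mon, Docs in Wed, Build in Mon, Launch in Wed, Audit in Tue.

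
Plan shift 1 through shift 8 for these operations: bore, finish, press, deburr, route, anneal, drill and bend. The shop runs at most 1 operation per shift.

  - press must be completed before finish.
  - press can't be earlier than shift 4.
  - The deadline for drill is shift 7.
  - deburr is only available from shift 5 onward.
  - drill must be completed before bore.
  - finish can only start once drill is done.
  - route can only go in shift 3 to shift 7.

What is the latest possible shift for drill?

Drill's own window allows nothing later than shift 7.
drill at shift 6 is achievable: route=shift 3, bend=shift 2, bore=shift 8, finish=shift 7, drill=shift 6, deburr=shift 5, press=shift 4, anneal=shift 1.
Nothing later works — the capacity limit rule out every shift after shift 6.

shift 6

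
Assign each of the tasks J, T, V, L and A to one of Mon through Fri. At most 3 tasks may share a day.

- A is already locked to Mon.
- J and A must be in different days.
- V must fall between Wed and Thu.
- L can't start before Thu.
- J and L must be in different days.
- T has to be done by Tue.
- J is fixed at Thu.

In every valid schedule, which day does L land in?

Fri

L's window is Thu–Fri.
J is fixed at Thu, and L can't share a day with J.
So L must be Fri.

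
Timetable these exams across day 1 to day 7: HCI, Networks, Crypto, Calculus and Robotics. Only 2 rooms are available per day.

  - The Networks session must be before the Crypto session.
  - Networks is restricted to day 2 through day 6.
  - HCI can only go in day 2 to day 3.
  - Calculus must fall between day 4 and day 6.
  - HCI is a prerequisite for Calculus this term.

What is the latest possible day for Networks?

day 6

Networks is available from day 2; Networks's own window allows nothing later than day 6.
Networks at day 6 is achievable: HCI -> day 2, Networks -> day 6, Robotics -> day 1, Crypto -> day 7, Calculus -> day 4.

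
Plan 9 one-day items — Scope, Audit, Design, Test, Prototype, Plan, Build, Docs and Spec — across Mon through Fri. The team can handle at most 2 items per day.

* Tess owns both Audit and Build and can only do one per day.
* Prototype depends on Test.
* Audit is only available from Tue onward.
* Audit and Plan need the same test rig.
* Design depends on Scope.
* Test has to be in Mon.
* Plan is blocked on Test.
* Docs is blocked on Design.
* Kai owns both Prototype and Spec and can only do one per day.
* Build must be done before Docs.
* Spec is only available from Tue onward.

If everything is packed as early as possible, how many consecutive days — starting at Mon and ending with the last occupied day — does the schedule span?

The precedence chain requires at least 3 distinct days.
With at most 2 per day and 9 tasks, at least 5 days are needed.
5 works (last occupied day: Fri): for example Build -> Wed, Test -> Mon, Scope -> Mon, Design -> Wed, Docs -> Thu, Plan -> Fri, Spec -> Tue, Audit -> Tue, Prototype -> Thu.

5 days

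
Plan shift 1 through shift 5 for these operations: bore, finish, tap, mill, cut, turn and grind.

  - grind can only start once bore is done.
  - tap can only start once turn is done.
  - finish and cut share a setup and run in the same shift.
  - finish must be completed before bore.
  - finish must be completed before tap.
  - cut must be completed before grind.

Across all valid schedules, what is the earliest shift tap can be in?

shift 2

Precedence pushes tap to at least shift 2.
tap at shift 2 is achievable: turn -> shift 1, finish -> shift 1, bore -> shift 2, mill -> shift 1, grind -> shift 3, cut -> shift 1, tap -> shift 2.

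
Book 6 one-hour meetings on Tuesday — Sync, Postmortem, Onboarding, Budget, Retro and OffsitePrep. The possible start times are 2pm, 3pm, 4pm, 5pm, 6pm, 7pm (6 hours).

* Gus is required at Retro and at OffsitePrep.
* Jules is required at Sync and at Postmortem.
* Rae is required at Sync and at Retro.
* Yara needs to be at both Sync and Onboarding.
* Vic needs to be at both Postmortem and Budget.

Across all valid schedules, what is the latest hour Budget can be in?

Budget at 7pm is achievable: Budget in 7pm, Postmortem in 3pm, Retro in 3pm, Sync in 2pm, Onboarding in 3pm, OffsitePrep in 2pm.

7pm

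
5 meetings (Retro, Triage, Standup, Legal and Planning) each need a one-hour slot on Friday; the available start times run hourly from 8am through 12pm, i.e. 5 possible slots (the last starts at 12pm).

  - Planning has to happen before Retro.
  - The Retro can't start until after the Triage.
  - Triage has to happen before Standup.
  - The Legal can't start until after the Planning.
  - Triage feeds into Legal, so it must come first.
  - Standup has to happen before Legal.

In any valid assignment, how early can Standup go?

9am

Precedence pushes Standup to at least 9am; downstream work caps Standup at 11am.
Standup at 9am is achievable: Triage=8am, Legal=10am, Retro=9am, Standup=9am, Planning=8am.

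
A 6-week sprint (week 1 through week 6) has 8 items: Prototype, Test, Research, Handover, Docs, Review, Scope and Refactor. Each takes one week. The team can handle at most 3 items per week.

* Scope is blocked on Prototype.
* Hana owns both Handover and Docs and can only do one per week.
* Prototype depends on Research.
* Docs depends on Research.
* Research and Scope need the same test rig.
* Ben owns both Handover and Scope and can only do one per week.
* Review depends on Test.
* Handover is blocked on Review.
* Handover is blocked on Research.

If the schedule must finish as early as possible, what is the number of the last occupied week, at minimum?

4

The precedence chain requires at least 3 distinct weeks.
With at most 3 per week and 8 work items, at least 3 weeks are needed.
Could 3 weeks be enough, i.e. nothing placed later than week 3? No: Docs must come after Research (at week 1 or later) → {week 2, week 3}; Research must come before Docs (at week 3 or earlier) → {week 1, week 2}; Handover must come after Research (at week 1 or later) → {week 2, week 3}; Review must come after Test (at week 1 or later) → {week 2, week 3}; Scope must come after Prototype (at week 1 or later) → {week 2, week 3}; Prototype must come before Scope (at week 3 or earlier) → {week 1, week 2}; Handover must come after Review (at week 2 or later) → {week 3}; Review must come before Handover (at week 3 or earlier) → {week 2}; Prototype must come after Research (at week 1 or later) → {week 2}; Scope can't share with Handover (week 3) → {week 2}; Docs can't share with Handover (week 3) → {week 2}; that puts Prototype, Docs, Review and Scope all in week 2 — more than 3 per week.
So 3 weeks is not enough.
4 works (last occupied week: week 4): for example Refactor in week 1; Research in week 1; Docs in week 2; Review in week 2; Scope in week 4; Prototype in week 2; Handover in week 3; Test in week 1.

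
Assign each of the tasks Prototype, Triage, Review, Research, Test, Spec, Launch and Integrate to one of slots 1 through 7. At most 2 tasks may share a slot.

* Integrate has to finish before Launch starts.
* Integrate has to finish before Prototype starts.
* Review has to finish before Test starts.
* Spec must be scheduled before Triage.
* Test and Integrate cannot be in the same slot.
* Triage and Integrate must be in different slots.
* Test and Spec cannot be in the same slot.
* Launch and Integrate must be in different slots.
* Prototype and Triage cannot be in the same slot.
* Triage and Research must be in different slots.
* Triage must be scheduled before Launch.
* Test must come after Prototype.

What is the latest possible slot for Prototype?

Precedence pushes Prototype to at least 2; downstream work caps Prototype at 6.
Prototype at 6 is achievable: Test=7; Launch=3; Triage=2; Review=2; Spec=1; Research=3; Integrate=1; Prototype=6.

6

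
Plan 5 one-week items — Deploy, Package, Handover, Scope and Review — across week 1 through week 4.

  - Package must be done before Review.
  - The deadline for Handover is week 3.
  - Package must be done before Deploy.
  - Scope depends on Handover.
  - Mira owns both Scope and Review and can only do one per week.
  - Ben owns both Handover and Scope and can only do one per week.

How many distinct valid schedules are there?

53

Splitting on Deploy: it can be week 2 (12), week 3 (19), week 4 (22). Listing each branch's schedules as (Package, Handover, Scope, Review) by week number:
Deploy=week 2: (1,1,2,3) (1,1,2,4) (1,1,3,2) (1,1,3,4) (1,1,4,2) (1,1,4,3) (1,2,3,2) (1,2,3,4) (1,2,4,2) (1,2,4,3) (1,3,4,2) (1,3,4,3) — 12.
Deploy=week 3: (1,1,2,3) (1,1,2,4) (1,1,3,2) (1,1,3,4) (1,1,4,2) (1,1,4,3) (1,2,3,2) (1,2,3,4) (1,2,4,2) (1,2,4,3) (1,3,4,2) (1,3,4,3) (2,1,2,3) (2,1,2,4) (2,1,3,4) (2,1,4,3) (2,2,3,4) (2,2,4,3) (2,3,4,3) — 19.
Deploy=week 4: (1,1,2,3) (1,1,2,4) (1,1,3,2) (1,1,3,4) (1,1,4,2) (1,1,4,3) (1,2,3,2) (1,2,3,4) (1,2,4,2) (1,2,4,3) (1,3,4,2) (1,3,4,3) (2,1,2,3) (2,1,2,4) (2,1,3,4) (2,1,4,3) (2,2,3,4) (2,2,4,3) (2,3,4,3) (3,1,2,4) (3,1,3,4) (3,2,3,4) — 22.
Summing: 12 + 19 + 22 = 53.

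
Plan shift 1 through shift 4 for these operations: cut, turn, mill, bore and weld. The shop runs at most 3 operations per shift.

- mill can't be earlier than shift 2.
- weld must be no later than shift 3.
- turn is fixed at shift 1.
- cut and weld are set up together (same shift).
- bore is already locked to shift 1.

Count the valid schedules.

Splitting on cut: it can be shift 2 (3), shift 3 (3). Listing each branch's schedules as (turn, mill, bore, weld) by shift number:
cut=shift 2: (1,2,1,2) (1,3,1,2) (1,4,1,2) — 3.
cut=shift 3: (1,2,1,3) (1,3,1,3) (1,4,1,3) — 3.
Summing: 3 + 3 = 6.

6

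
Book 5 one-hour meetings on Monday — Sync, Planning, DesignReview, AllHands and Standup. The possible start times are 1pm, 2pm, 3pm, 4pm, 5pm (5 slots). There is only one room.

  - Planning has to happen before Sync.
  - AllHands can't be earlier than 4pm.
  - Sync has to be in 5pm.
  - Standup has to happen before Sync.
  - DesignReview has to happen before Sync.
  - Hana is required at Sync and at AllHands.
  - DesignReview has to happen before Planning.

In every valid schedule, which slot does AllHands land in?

4pm

AllHands's window is 4pm–5pm.
Sync is fixed at 5pm, and AllHands can't share a slot with Sync.
So AllHands must be 4pm.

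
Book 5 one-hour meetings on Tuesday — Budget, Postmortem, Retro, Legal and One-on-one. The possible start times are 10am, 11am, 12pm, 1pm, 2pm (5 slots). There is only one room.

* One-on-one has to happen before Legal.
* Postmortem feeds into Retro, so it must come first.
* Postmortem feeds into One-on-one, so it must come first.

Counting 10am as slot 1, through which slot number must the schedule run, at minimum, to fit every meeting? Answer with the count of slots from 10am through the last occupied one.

5

The precedence chain requires at least 3 distinct slots.
With at most 1 per slot and 5 meetings, at least 5 slots are needed.
5 works (last occupied slot: 2pm): for example Budget in 2pm; Postmortem in 10am; One-on-one in 11am; Legal in 1pm; Retro in 12pm.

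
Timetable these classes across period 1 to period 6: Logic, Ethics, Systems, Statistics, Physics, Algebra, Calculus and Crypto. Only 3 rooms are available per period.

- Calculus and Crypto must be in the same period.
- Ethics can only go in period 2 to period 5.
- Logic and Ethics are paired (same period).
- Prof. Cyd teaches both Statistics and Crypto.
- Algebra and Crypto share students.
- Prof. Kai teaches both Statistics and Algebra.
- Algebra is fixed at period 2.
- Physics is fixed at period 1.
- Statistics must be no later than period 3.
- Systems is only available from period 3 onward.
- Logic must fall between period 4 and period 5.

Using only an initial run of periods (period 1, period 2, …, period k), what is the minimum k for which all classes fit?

With at most 3 per period and 8 classes, at least 3 periods are needed.
Logic can't be placed before period 4, so the schedule must run through at least period 4.
4 works (last occupied period: period 4): for example Systems -> period 3, Logic -> period 4, Ethics -> period 4, Physics -> period 1, Statistics -> period 1, Crypto -> period 3, Algebra -> period 2, Calculus -> period 3.

4 periods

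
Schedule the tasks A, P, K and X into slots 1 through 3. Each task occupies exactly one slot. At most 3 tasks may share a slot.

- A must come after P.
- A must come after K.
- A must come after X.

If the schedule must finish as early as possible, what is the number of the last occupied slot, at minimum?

slot 2

The precedence chain requires at least 2 distinct slots.
With at most 3 per slot and 4 tasks, at least 2 slots are needed.
2 works (last occupied slot: 2): for example P in 1, X in 1, A in 2, K in 1.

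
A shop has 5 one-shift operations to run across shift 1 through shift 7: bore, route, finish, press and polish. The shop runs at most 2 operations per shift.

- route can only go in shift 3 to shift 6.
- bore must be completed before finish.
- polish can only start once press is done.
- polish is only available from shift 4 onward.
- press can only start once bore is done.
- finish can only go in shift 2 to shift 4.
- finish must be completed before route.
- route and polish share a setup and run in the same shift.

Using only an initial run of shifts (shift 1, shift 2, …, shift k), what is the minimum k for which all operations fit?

The precedence chain requires at least 3 distinct shifts.
With at most 2 per shift and 5 operations, at least 3 shifts are needed.
polish can't be placed before shift 4, so the schedule must run through at least shift 4.
4 works (last occupied shift: shift 4): for example polish in shift 4; bore in shift 1; route in shift 4; press in shift 2; finish in shift 2.

4 shifts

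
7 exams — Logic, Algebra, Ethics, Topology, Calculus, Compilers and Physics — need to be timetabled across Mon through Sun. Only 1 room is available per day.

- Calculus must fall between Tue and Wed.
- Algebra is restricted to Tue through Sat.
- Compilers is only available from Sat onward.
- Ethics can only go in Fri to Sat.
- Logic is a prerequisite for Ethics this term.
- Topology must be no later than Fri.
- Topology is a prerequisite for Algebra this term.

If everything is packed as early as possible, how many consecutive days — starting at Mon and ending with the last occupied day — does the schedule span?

The precedence chain requires at least 2 distinct days.
With at most 1 per day and 7 exams, at least 7 days are needed.
Compilers can't be placed before Sat — that is day 6 counting from Mon — so the schedule must run through at least 6 days.
7 works (last occupied day: Sun): for example Physics=Sun; Logic=Thu; Algebra=Wed; Topology=Mon; Calculus=Tue; Ethics=Fri; Compilers=Sat.

7 days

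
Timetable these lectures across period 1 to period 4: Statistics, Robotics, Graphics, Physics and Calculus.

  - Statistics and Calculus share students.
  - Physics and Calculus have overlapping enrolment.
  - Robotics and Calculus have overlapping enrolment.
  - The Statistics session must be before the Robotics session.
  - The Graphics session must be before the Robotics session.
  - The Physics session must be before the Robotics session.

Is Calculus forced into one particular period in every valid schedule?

Calculus can be period 1 (e.g. Physics in period 2, Graphics in period 1, Robotics in period 3, Calculus in period 1, Statistics in period 2) or period 2 (e.g. Robotics in period 3, Physics in period 1, Graphics in period 1, Statistics in period 1, Calculus in period 2).

No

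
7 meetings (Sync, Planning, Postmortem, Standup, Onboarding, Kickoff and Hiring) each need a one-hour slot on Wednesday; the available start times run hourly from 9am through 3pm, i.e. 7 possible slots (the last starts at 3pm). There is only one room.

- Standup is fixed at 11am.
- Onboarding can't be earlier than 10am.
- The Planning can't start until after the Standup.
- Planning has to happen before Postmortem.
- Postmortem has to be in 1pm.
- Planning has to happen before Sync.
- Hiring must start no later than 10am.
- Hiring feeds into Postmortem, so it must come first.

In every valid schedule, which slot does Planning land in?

Standup is fixed at 11am and must come before Planning, so Planning is at least 12pm.
Postmortem is fixed at 1pm and must come after Planning, so Planning is at most 12pm.
So Planning must be 12pm.

12pm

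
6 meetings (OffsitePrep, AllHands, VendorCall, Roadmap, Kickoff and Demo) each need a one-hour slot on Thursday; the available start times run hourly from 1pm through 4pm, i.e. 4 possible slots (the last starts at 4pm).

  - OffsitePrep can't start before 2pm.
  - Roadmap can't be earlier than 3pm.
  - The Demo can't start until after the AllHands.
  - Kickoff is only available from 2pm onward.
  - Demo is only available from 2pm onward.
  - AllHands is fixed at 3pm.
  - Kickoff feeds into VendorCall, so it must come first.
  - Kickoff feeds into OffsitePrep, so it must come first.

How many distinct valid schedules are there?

10

Splitting on OffsitePrep: it can be 3pm (4), 4pm (6). Listing each branch's schedules as (AllHands, VendorCall, Roadmap, Kickoff, Demo):
OffsitePrep=3pm: (3pm,3pm,3pm,2pm,4pm) (3pm,3pm,4pm,2pm,4pm) (3pm,4pm,3pm,2pm,4pm) (3pm,4pm,4pm,2pm,4pm) — 4.
OffsitePrep=4pm: (3pm,3pm,3pm,2pm,4pm) (3pm,3pm,4pm,2pm,4pm) (3pm,4pm,3pm,2pm,4pm) (3pm,4pm,3pm,3pm,4pm) (3pm,4pm,4pm,2pm,4pm) (3pm,4pm,4pm,3pm,4pm) — 6.
Summing: 4 + 6 = 10.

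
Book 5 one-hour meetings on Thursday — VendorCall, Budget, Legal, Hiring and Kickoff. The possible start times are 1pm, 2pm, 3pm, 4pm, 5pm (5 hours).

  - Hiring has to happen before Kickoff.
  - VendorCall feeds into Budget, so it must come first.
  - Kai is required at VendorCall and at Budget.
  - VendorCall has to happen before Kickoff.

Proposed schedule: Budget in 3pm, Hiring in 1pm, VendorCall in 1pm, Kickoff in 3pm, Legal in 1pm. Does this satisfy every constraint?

Kai is required at VendorCall and at Budget — holds.
Hiring has to happen before Kickoff — holds.
VendorCall feeds into Budget, so it must come first — holds.
VendorCall has to happen before Kickoff — holds.

Yes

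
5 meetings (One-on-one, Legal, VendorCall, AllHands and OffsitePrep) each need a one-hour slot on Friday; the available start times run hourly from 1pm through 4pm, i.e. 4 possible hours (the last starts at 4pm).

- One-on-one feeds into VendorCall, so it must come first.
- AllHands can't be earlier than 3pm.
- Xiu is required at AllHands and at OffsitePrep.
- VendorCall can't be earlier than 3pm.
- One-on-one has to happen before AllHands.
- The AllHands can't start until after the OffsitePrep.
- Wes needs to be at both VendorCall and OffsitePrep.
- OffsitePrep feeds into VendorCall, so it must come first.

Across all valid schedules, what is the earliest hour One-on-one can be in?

Downstream work caps One-on-one at 3pm.
One-on-one at 1pm is achievable: One-on-one in 1pm; OffsitePrep in 1pm; AllHands in 3pm; VendorCall in 3pm; Legal in 1pm.

1pm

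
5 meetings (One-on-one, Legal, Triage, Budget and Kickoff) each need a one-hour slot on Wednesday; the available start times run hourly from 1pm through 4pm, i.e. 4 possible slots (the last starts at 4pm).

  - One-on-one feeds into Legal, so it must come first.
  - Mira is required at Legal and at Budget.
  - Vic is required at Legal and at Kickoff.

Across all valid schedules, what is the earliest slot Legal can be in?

2pm

Precedence pushes Legal to at least 2pm.
Legal at 2pm is achievable: Kickoff=1pm, Budget=1pm, One-on-one=1pm, Legal=2pm, Triage=1pm.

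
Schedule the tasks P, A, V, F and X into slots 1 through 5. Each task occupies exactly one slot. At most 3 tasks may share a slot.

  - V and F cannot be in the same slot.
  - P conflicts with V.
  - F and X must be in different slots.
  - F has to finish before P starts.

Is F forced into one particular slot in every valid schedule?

F can be 1 (e.g. X in 2; F in 1; A in 1; V in 3; P in 2) or 2 (e.g. V -> 1; X -> 1; A -> 1; P -> 3; F -> 2).

No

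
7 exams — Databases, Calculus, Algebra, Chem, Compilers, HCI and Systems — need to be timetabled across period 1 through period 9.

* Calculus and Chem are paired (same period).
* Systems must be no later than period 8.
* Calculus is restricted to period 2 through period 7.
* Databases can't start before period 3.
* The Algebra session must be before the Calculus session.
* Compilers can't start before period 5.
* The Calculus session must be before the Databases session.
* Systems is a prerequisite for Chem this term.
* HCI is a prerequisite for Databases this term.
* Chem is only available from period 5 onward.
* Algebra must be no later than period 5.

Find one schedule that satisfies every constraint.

Chem in period 5, HCI in period 1, Databases in period 6, Algebra in period 1, Systems in period 1, Calculus in period 5, Compilers in period 5

Checking: Algebra(period 1) before Calculus(period 5); HCI(period 1) before Databases(period 6); Calculus(period 5) before Databases(period 6); Systems(period 1) before Chem(period 5); Calculus = Chem = period 5; Chem=period 5 in [period 5,period 9]; Databases=period 6 in [period 3,period 9]; Algebra=period 1 in [period 1,period 5]; Systems=period 1 in [period 1,period 8]; Calculus=period 5 in [period 2,period 7]; Compilers=period 5 in [period 5,period 9].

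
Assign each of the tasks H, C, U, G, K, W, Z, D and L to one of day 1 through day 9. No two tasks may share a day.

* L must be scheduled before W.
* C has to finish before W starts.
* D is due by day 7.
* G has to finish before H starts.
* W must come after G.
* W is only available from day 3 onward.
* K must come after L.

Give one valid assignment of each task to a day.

L=day 2, G=day 1, U=day 8, Z=day 9, W=day 4, K=day 7, C=day 3, D=day 5, H=day 6

Checking: C(day 3) before W(day 4); G(day 1) before W(day 4); L(day 2) before K(day 7); G(day 1) before H(day 6); L(day 2) before W(day 4); D=day 5 in [day 1,day 7]; W=day 4 in [day 3,day 9]; max 1 per day (cap 1).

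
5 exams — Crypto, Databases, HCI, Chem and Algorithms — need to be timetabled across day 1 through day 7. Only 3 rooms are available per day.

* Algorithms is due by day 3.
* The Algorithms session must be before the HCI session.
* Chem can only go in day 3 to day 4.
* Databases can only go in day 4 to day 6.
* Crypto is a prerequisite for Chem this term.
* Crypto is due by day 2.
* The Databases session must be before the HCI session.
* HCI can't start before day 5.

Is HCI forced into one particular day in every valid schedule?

HCI can be day 5 (e.g. HCI in day 5; Crypto in day 1; Algorithms in day 1; Chem in day 3; Databases in day 4) or day 6 (e.g. Chem=day 3; Algorithms=day 1; Crypto=day 1; Databases=day 4; HCI=day 6).

No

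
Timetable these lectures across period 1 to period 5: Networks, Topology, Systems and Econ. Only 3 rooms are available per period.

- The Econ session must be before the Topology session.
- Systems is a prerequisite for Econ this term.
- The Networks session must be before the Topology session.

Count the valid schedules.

35

Splitting on Networks: it can be period 1 (10), period 2 (10), period 3 (9), period 4 (6). Listing each branch's schedules as (Topology, Systems, Econ) by period number:
Networks=period 1: (3,1,2) (4,1,2) (4,1,3) (4,2,3) (5,1,2) (5,1,3) (5,1,4) (5,2,3) (5,2,4) (5,3,4) — 10.
Networks=period 2: (3,1,2) (4,1,2) (4,1,3) (4,2,3) (5,1,2) (5,1,3) (5,1,4) (5,2,3) (5,2,4) (5,3,4) — 10.
Networks=period 3: (4,1,2) (4,1,3) (4,2,3) (5,1,2) (5,1,3) (5,1,4) (5,2,3) (5,2,4) (5,3,4) — 9.
Networks=period 4: (5,1,2) (5,1,3) (5,1,4) (5,2,3) (5,2,4) (5,3,4) — 6.
Summing: 10 + 10 + 9 + 6 = 35.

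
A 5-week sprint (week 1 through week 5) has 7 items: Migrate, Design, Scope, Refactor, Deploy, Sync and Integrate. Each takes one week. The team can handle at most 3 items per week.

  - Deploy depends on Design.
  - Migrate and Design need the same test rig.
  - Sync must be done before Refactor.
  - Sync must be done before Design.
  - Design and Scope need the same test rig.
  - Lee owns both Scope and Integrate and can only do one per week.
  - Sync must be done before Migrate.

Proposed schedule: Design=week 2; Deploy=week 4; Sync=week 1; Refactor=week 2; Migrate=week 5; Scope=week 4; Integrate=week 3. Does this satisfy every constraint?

Valid

Lee owns both Scope and Integrate and can only do one per week — holds.
Deploy depends on Design — holds.
Sync must be done before Migrate — holds.
Design and Scope need the same test rig — holds.
Sync must be done before Refactor — holds.
The team can handle at most 3 items per week — holds.
Sync must be done before Design — holds.
Migrate and Design need the same test rig — holds.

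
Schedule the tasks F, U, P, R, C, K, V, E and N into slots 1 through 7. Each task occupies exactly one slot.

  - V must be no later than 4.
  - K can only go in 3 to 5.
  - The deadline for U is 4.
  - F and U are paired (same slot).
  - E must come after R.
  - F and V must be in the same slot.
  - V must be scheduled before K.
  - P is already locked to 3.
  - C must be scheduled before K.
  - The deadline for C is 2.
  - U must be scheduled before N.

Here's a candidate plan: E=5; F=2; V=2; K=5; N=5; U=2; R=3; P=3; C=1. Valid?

P is already locked to 3 — holds.
V must be no later than 4 — holds.
F and U are paired (same slot) — holds.
The deadline for U is 4 — holds.
V must be scheduled before K — holds.
E must come after R — holds.
The deadline for C is 2 — holds.
U must be scheduled before N — holds.
K can only go in 3 to 5 — holds.
C must be scheduled before K — holds.
F and V must be in the same slot — holds.

Valid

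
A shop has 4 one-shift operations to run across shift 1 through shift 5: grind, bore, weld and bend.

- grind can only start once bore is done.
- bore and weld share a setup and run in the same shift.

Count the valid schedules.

50

Splitting on grind: it can be shift 2 (5), shift 3 (10), shift 4 (15), shift 5 (20). Listing each branch's schedules as (bore, weld, bend) by shift number:
grind=shift 2: (1,1,1) (1,1,2) (1,1,3) (1,1,4) (1,1,5) — 5.
grind=shift 3: (1,1,1) (1,1,2) (1,1,3) (1,1,4) (1,1,5) (2,2,1) (2,2,2) (2,2,3) (2,2,4) (2,2,5) — 10.
grind=shift 4: (1,1,1) (1,1,2) (1,1,3) (1,1,4) (1,1,5) (2,2,1) (2,2,2) (2,2,3) (2,2,4) (2,2,5) (3,3,1) (3,3,2) (3,3,3) (3,3,4) (3,3,5) — 15.
grind=shift 5: (1,1,1) (1,1,2) (1,1,3) (1,1,4) (1,1,5) (2,2,1) (2,2,2) (2,2,3) (2,2,4) (2,2,5) (3,3,1) (3,3,2) (3,3,3) (3,3,4) (3,3,5) (4,4,1) (4,4,2) (4,4,3) (4,4,4) (4,4,5) — 20.
Summing: 5 + 10 + 15 + 20 = 50.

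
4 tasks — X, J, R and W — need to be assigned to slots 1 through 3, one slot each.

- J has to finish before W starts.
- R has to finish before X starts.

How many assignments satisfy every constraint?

Splitting on X: it can be 2 (3), 3 (6). Listing each branch's schedules as (J, R, W):
X=2: (1,1,2) (1,1,3) (2,1,3) — 3.
X=3: (1,1,2) (1,1,3) (1,2,2) (1,2,3) (2,1,3) (2,2,3) — 6.
Summing: 3 + 6 = 9.

9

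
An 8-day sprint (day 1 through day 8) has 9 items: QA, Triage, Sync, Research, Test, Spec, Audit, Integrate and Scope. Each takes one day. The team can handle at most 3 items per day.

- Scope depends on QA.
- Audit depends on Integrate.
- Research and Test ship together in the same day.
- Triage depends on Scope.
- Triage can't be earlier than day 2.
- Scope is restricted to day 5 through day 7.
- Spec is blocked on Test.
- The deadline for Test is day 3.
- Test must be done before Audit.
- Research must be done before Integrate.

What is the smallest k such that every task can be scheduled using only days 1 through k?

The precedence chain requires at least 3 distinct days.
With at most 3 per day and 9 tasks, at least 3 days are needed.
Propagating the time windows through the other constraints, Triage can't land before day 6, so the schedule must run through at least day 6.
6 works (last occupied day: day 6): for example Sync=day 2, QA=day 1, Scope=day 5, Integrate=day 2, Audit=day 3, Test=day 1, Spec=day 2, Triage=day 6, Research=day 1.

6 days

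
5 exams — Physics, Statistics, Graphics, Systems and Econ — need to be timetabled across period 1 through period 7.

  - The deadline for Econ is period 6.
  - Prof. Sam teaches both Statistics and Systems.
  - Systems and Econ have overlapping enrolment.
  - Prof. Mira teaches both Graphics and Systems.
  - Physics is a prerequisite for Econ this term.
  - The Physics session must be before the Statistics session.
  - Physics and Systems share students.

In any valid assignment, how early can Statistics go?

Precedence pushes Statistics to at least period 2.
Statistics at period 2 is achievable: Systems in period 3; Statistics in period 2; Econ in period 2; Graphics in period 1; Physics in period 1.

period 2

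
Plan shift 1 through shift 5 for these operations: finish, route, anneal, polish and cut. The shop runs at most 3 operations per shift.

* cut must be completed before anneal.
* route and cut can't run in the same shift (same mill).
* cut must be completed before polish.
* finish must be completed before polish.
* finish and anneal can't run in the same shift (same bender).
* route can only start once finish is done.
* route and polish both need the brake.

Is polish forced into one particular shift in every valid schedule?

No

polish can be shift 2 (e.g. anneal in shift 2; finish in shift 1; cut in shift 1; route in shift 3; polish in shift 2) or shift 3 (e.g. anneal in shift 2; polish in shift 3; finish in shift 1; cut in shift 1; route in shift 2).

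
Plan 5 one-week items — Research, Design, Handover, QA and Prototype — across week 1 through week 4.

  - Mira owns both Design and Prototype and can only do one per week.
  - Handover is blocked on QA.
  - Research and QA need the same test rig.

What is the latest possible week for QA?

week 3

Downstream work caps QA at week 3.
QA at week 3 is achievable: Handover=week 4, Research=week 1, QA=week 3, Design=week 1, Prototype=week 2.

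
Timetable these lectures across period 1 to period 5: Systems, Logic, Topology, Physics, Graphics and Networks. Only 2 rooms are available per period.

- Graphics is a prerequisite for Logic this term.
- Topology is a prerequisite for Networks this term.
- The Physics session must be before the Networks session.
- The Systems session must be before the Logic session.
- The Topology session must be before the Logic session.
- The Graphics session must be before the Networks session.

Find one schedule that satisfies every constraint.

Graphics in period 1; Topology in period 1; Systems in period 2; Physics in period 2; Logic in period 3; Networks in period 3

Checking: Topology(period 1) before Networks(period 3); Topology(period 1) before Logic(period 3); Graphics(period 1) before Logic(period 3); Graphics(period 1) before Networks(period 3); Physics(period 2) before Networks(period 3); Systems(period 2) before Logic(period 3); max 2 per period (cap 2).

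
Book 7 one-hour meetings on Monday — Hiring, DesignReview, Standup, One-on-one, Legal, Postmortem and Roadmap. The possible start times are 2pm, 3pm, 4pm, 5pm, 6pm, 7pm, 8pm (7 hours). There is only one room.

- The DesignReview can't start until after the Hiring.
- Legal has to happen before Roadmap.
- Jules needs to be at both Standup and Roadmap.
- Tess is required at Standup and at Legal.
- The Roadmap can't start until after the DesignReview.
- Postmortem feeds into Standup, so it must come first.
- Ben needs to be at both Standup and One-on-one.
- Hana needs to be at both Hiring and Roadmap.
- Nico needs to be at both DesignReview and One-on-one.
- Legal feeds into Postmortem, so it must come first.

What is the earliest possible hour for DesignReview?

Precedence pushes DesignReview to at least 3pm; downstream work caps DesignReview at 7pm.
DesignReview at 3pm is achievable: Standup -> 7pm, Hiring -> 2pm, DesignReview -> 3pm, Roadmap -> 6pm, Postmortem -> 5pm, Legal -> 4pm, One-on-one -> 8pm.

3pm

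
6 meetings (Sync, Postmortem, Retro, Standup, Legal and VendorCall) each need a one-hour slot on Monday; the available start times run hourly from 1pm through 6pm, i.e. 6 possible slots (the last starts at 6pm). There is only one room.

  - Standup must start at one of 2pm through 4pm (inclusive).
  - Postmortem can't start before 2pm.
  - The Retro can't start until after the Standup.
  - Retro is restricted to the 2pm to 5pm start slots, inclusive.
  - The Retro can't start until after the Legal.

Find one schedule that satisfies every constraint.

Legal in 1pm, Postmortem in 4pm, VendorCall in 6pm, Sync in 5pm, Retro in 3pm, Standup in 2pm

Checking: Legal(1pm) before Retro(3pm); Standup(2pm) before Retro(3pm); Standup=2pm in [2pm,4pm]; Postmortem=4pm in [2pm,6pm]; Retro=3pm in [2pm,5pm]; max 1 per slot (cap 1).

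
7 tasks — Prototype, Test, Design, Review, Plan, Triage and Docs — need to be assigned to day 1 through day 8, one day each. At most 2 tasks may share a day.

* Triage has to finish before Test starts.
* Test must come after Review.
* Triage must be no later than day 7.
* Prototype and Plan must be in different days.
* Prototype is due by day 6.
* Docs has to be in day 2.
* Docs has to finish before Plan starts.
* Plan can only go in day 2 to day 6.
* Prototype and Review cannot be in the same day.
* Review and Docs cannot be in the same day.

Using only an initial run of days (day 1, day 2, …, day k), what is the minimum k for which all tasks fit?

The precedence chain requires at least 2 distinct days.
With at most 2 per day and 7 tasks, at least 4 days are needed.
Propagating the time windows through the other constraints, Plan can't land before day 3, so the schedule must run through at least day 3.
4 works (last occupied day: day 4): for example Design -> day 3; Triage -> day 1; Test -> day 2; Docs -> day 2; Review -> day 1; Prototype -> day 4; Plan -> day 3.

4 days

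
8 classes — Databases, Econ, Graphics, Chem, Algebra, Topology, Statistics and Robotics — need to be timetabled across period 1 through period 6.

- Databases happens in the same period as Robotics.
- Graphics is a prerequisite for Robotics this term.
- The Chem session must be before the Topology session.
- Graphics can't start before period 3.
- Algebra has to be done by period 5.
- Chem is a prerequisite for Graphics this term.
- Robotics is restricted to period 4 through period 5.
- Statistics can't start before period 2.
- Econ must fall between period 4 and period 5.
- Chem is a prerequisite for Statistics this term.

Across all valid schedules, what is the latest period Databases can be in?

period 5

Databases must be in the same period as Robotics, which can't be before period 4, so Databases is at least period 4; Databases must be in the same period as Robotics, which can't be after period 5, so Databases is at most period 5.
Databases at period 5 is achievable: Chem -> period 1; Algebra -> period 1; Databases -> period 5; Topology -> period 2; Econ -> period 4; Graphics -> period 3; Statistics -> period 2; Robotics -> period 5.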